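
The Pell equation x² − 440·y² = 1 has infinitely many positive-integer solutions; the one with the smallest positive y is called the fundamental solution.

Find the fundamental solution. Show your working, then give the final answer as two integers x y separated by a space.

21 1

d=440: √d = [20; 1,40] (ℓ=2, even), read p_1/q_1
k=0  a_k=20  p_k/q_k = 20/1
k=1  a_k=1  p_k/q_k = 21/1
fundamental: x₁=21, y₁=1  (since 441 − 440·1 = 1)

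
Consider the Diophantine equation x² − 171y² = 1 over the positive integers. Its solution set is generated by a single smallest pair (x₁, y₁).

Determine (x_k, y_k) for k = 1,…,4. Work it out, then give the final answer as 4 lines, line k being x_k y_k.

[13; 13,26] for √171; ℓ=2 ⇒ convergent index 1
a_0=13:  p_0=13·1+0=13,  q_0=13·0+1=1
a_1=13:  p_1=13·13+1=170,  q_1=13·1+0=13
→ (170, 13).  Check: 170²=28900, 171·13²=28899, difference 1.
(170+13√171)^2 = 57799 + 4420√171
(170+13√171)^3 = 19651490 + 1502787√171
(170+13√171)^4 = 6681448801 + 510943160√171

170 13
57799 4420
19651490 1502787
6681448801 510943160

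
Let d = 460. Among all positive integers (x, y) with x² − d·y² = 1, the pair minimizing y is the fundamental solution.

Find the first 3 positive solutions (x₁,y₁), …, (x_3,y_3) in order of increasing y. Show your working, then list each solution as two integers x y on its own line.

√460 → a₀=21, period (2,4,3,1,2,10,2,1,3,4,2,42); ℓ=12 even so k=11
k=0  a_k=21  p_k/q_k = 21/1
…
k=4  a_k=1  p_k/q_k = 815/38
k=5  a_k=2  p_k/q_k = 2252/105
k=6  a_k=10  p_k/q_k = 23335/1088
…
k=8  a_k=1  p_k/q_k = 72257/3369
…
k=10  a_k=4  p_k/q_k = 1135029/52921
k=11  a_k=2  p_k/q_k = 2535751/118230
→ (2535751, 118230).  Check: 2535751²=6430033134001, 460·118230²=6430033134000, difference 1.
(2535751+118230√460)^2 = 12860066268001 + 599603681460√460
(2535751+118230√460)^3 = 65219851798297071751 + 3040891269731634690√460

2535751 118230
12860066268001 599603681460
65219851798297071751 3040891269731634690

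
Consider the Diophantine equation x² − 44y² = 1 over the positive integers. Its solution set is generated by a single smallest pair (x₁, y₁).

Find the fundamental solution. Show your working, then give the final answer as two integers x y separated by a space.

199 30

[6; 1,1,1,2,1,1,1,12] for √44; ℓ=8 ⇒ convergent index 7
a_0=6:  p_0=6·1+0=6,  q_0=6·0+1=1
…
a_4=2:  p_4=2·20+13=53,  q_4=2·3+2=8
a_5=1:  p_5=1·53+20=73,  q_5=1·8+3=11
a_6=1:  p_6=1·73+53=126,  q_6=1·11+8=19
a_7=1:  p_7=1·126+73=199,  q_7=1·19+11=30
fundamental: x₁=199, y₁=30  (since 39601 − 44·900 = 1)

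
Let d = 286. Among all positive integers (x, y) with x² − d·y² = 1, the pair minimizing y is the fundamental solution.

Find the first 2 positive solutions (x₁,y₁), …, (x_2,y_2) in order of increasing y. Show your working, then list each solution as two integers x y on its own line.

√286 = [16; 1,10,3,3,2,3,3,10,1,32, …], period ℓ=10 (even) → k=9
i=0: a=16 ⇒ p=16, q=1
i=1: a=1 ⇒ p=17, q=1
…
i=4: a=3 ⇒ p=1911, q=113
…
i=7: a=3 ⇒ p=49703, q=2939
i=8: a=10 ⇒ p=512132, q=30283
i=9: a=1 ⇒ p=561835, q=33222
fundamental: x₁=561835, y₁=33222  (since 315658567225 − 286·1103701284 = 1)
(561835+33222√286)^2 = 631317134449 + 37330564740√286

561835 33222
631317134449 37330564740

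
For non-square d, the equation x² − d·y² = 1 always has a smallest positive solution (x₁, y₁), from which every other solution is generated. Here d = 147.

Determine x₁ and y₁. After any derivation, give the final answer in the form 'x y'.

[12; 8,24] for √147; ℓ=2 ⇒ convergent index 1
k=0  a_k=12  p_k/q_k = 12/1
k=1  a_k=8  p_k/q_k = 97/8
fundamental: x₁=97, y₁=8  (since 9409 − 147·64 = 1)

97 8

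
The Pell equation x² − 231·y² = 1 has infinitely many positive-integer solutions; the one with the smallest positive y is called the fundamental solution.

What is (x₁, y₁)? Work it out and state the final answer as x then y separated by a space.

76 5

[15; 5,30] for √231; ℓ=2 ⇒ convergent index 1
a_0=15:  p_0=15·1+0=15,  q_0=15·0+1=1
a_1=5:  p_1=5·15+1=76,  q_1=5·1+0=5
fundamental: x₁=76, y₁=5  (since 5776 − 231·25 = 1)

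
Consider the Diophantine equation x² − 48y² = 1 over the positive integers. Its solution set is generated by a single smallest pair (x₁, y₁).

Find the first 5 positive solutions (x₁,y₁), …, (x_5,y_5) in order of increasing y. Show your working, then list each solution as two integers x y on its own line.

[6; 1,12] for √48; ℓ=2 ⇒ convergent index 1
k=0  a_k=6  p_k/q_k = 6/1
k=1  a_k=1  p_k/q_k = 7/1
fundamental: x₁=7, y₁=1  (since 49 − 48·1 = 1)
(x_2, y_2) = (7·7 + 48·1·1, 7·1 + 1·7) = (97, 14)
(x_3, y_3) = (7·97 + 48·1·14, 7·14 + 1·97) = (1351, 195)
(x_4, y_4) = (7·1351 + 48·1·195, 7·195 + 1·1351) = (18817, 2716)
(x_5, y_5) = (7·18817 + 48·1·2716, 7·2716 + 1·18817) = (262087, 37829)

7 1
97 14
1351 195
18817 2716
262087 37829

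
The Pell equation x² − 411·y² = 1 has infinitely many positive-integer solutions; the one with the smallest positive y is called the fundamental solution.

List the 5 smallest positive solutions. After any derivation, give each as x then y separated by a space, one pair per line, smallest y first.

49730 2453
4946145799 243975380
491943661118810 24265791292347
48928716529930696801 2413475601692857240
4866450145574963442708650 240044283320105789798053

√411 → a₀=20, period (3,1,1,1,19,1,1,1,3,40); ℓ=10 even so k=9
k=0  a_k=20  p_k/q_k = 20/1
k=1  a_k=3  p_k/q_k = 61/3
…
k=3  a_k=1  p_k/q_k = 142/7
…
k=6  a_k=1  p_k/q_k = 4602/227
k=7  a_k=1  p_k/q_k = 8981/443
k=8  a_k=1  p_k/q_k = 13583/670
k=9  a_k=3  p_k/q_k = 49730/2453
→ (49730, 2453).  Check: 49730²=2473072900, 411·2453²=2473072899, difference 1.
n=2: (49730,2453)∘(49730,2453) = (49730·49730+411·2453·2453, 49730·2453+2453·49730) = (4946145799,243975380)
n=3: (4946145799,243975380)∘(49730,2453) = (49730·4946145799+411·2453·243975380, 49730·243975380+2453·4946145799) = (491943661118810,24265791292347)
n=4: (491943661118810,24265791292347)∘(49730,2453) = (49730·491943661118810+411·2453·24265791292347, 49730·24265791292347+2453·491943661118810) = (48928716529930696801,2413475601692857240)
n=5: (48928716529930696801,2413475601692857240)∘(49730,2453) = (49730·48928716529930696801+411·2453·2413475601692857240, 49730·2413475601692857240+2453·48928716529930696801) = (4866450145574963442708650,240044283320105789798053)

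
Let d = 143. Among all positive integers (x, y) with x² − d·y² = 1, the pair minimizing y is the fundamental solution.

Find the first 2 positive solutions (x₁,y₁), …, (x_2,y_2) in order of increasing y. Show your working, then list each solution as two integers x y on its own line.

√143 = [11; 1,22, …], period ℓ=2 (even) → k=1
k=0  a_k=11  p_k/q_k = 11/1
k=1  a_k=1  p_k/q_k = 12/1
(x₁, y₁) = (12, 1);  12² − 143·1² = 1 ✓
k=2:  x_2 = 12·12+143·1·1 = 287,  y_2 = 12·1+1·12 = 24

12 1
287 24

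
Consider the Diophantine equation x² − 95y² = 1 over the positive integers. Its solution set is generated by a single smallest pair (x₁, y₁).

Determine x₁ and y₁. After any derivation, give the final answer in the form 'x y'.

39 4

d=95: √d = [9; 1,2,1,18] (ℓ=4, even), read p_3/q_3
i=0: a=9 ⇒ p=9, q=1
…
i=2: a=2 ⇒ p=29, q=3
i=3: a=1 ⇒ p=39, q=4
(x₁, y₁) = (39, 4);  39² − 95·4² = 1 ✓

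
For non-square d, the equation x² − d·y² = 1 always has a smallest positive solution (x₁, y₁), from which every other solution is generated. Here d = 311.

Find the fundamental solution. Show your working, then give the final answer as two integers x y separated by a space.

√311 → a₀=17, period (1,1,1,2,1,…,1,1,34); ℓ=16 even so k=15
k=0  a_k=17  p_k/q_k = 17/1
…
k=3  a_k=1  p_k/q_k = 53/3
k=4  a_k=2  p_k/q_k = 141/8
k=5  a_k=1  p_k/q_k = 194/11
k=6  a_k=6  p_k/q_k = 1305/74
k=7  a_k=3  p_k/q_k = 4109/233
…
k=13  a_k=1  p_k/q_k = 6159373/349266
k=14  a_k=1  p_k/q_k = 10724507/608131
k=15  a_k=1  p_k/q_k = 16883880/957397
(x₁, y₁) = (16883880, 957397);  16883880² − 311·957397² = 1 ✓

16883880 957397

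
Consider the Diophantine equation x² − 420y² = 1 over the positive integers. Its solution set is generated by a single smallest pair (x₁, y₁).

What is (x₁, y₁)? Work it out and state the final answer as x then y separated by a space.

41 2

d=420: √d = [20; 2,40] (ℓ=2, even), read p_1/q_1
i=0: a=20 ⇒ p=20, q=1
i=1: a=2 ⇒ p=41, q=2
(x₁, y₁) = (41, 2);  41² − 420·2² = 1 ✓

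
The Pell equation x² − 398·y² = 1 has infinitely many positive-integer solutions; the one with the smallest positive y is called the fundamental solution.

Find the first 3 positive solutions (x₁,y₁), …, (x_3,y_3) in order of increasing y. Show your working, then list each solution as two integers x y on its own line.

√398 → a₀=19, period (1,18,1,38); ℓ=4 even so k=3
k=0  a_k=19  p_k/q_k = 19/1
k=1  a_k=1  p_k/q_k = 20/1
k=2  a_k=18  p_k/q_k = 379/19
k=3  a_k=1  p_k/q_k = 399/20
fundamental: x₁=399, y₁=20  (since 159201 − 398·400 = 1)
n=2: (399,20)∘(399,20) = (399·399+398·20·20, 399·20+20·399) = (318401,15960)
n=3: (318401,15960)∘(399,20) = (399·318401+398·20·15960, 399·15960+20·318401) = (254083599,12736060)

399 20
318401 15960
254083599 12736060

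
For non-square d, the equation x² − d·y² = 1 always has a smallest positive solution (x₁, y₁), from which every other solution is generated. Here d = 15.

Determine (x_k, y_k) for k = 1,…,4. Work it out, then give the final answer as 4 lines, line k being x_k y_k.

4 1
31 8
244 63
1921 496

[3; 1,6] for √15; ℓ=2 ⇒ convergent index 1
a_0=3:  p_0=3·1+0=3,  q_0=3·0+1=1
a_1=1:  p_1=1·3+1=4,  q_1=1·1+0=1
→ (4, 1).  Check: 4²=16, 15·1²=15, difference 1.
k=2:  x_2 = 4·4+15·1·1 = 31,  y_2 = 4·1+1·4 = 8
k=3:  x_3 = 4·31+15·1·8 = 244,  y_3 = 4·8+1·31 = 63
k=4:  x_4 = 4·244+15·1·63 = 1921,  y_4 = 4·63+1·244 = 496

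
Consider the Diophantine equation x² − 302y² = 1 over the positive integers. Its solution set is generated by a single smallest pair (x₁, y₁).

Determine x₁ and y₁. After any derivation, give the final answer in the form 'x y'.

4276623 246092

d=302: √d = [17; 2,1,1,1,4,…,1,2,34] (ℓ=16, even), read p_15/q_15
a_0=17:  p_0=17·1+0=17,  q_0=17·0+1=1
a_1=2:  p_1=2·17+1=35,  q_1=2·1+0=2
a_2=1:  p_2=1·35+17=52,  q_2=1·2+1=3
…
a_4=1:  p_4=1·87+52=139,  q_4=1·5+3=8
…
a_6=2:  p_6=2·643+139=1425,  q_6=2·37+8=82
a_7=1:  p_7=1·1425+643=2068,  q_7=1·82+37=119
a_8=16:  p_8=16·2068+1425=34513,  q_8=16·119+82=1986
…
a_11=4:  p_11=4·107675+36581=467281,  q_11=4·6196+2105=26889
…
a_14=1:  p_14=1·1042237+574956=1617193,  q_14=1·59974+33085=93059
a_15=2:  p_15=2·1617193+1042237=4276623,  q_15=2·93059+59974=246092
→ (4276623, 246092).  Check: 4276623²=18289504284129, 302·246092²=18289504284128, difference 1.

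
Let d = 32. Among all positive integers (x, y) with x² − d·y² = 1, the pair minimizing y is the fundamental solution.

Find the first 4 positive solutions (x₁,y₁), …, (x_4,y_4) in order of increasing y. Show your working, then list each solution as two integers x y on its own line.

17 3
577 102
19601 3465
665857 117708

d=32: √d = [5; 1,1,1,10] (ℓ=4, even), read p_3/q_3
step 0: (5, 1)  from 5·(1,0) + (0,1)
…
step 2: (11, 2)  from 1·(6,1) + (5,1)
step 3: (17, 3)  from 1·(11,2) + (6,1)
→ (17, 3).  Check: 17²=289, 32·3²=288, difference 1.
n=2: (17,3)∘(17,3) = (17·17+32·3·3, 17·3+3·17) = (577,102)
n=3: (577,102)∘(17,3) = (17·577+32·3·102, 17·102+3·577) = (19601,3465)
n=4: (19601,3465)∘(17,3) = (17·19601+32·3·3465, 17·3465+3·19601) = (665857,117708)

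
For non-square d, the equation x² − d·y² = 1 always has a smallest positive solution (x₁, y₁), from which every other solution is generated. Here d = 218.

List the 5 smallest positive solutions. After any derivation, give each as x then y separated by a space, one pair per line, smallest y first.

√218 → a₀=14, period (1,3,3,1,28); ℓ=5 odd so k=9
step 0: (14, 1)  from 14·(1,0) + (0,1)
…
step 3: (192, 13)  from 3·(59,4) + (15,1)
step 4: (251, 17)  from 1·(192,13) + (59,4)
step 5: (7220, 489)  from 28·(251,17) + (192,13)
step 6: (7471, 506)  from 1·(7220,489) + (251,17)
…
step 8: (96370, 6527)  from 3·(29633,2007) + (7471,506)
step 9: (126003, 8534)  from 1·(96370,6527) + (29633,2007)
fundamental: x₁=126003, y₁=8534  (since 15876756009 − 218·72829156 = 1)
(126003+8534√218)^2 = 31753512017 + 2150619204√218
(126003+8534√218)^3 = 8002075549230099 + 541968943114690√218
(126003+8534√218)^4 = 2016571050827526816577 + 136579425476409948936√218
(126003+8534√218)^5 = 508188004226839647389073363 + 34418834696066196648450926√218

126003 8534
31753512017 2150619204
8002075549230099 541968943114690
2016571050827526816577 136579425476409948936
508188004226839647389073363 34418834696066196648450926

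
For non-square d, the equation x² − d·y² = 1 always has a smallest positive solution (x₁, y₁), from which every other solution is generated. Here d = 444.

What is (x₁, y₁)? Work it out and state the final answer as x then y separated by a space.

√444 = [21; 14,42, …], period ℓ=2 (even) → k=1
k=0  a_k=21  p_k/q_k = 21/1
k=1  a_k=14  p_k/q_k = 295/14
fundamental: x₁=295, y₁=14  (since 87025 − 444·196 = 1)

295 14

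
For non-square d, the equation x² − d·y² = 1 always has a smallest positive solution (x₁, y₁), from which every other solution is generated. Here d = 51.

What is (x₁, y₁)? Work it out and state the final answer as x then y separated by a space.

[7; 7,14] for √51; ℓ=2 ⇒ convergent index 1
a_0=7:  p_0=7·1+0=7,  q_0=7·0+1=1
a_1=7:  p_1=7·7+1=50,  q_1=7·1+0=7
fundamental: x₁=50, y₁=7  (since 2500 − 51·49 = 1)

50 7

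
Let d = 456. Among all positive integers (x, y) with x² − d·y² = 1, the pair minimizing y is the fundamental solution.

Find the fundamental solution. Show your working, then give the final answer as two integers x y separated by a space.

1025 48

d=456: √d = [21; 2,1,4,1,2,42] (ℓ=6, even), read p_5/q_5
step 0: (21, 1)  from 21·(1,0) + (0,1)
step 1: (43, 2)  from 2·(21,1) + (1,0)
…
step 4: (363, 17)  from 1·(299,14) + (64,3)
step 5: (1025, 48)  from 2·(363,17) + (299,14)
→ (1025, 48).  Check: 1025²=1050625, 456·48²=1050624, difference 1.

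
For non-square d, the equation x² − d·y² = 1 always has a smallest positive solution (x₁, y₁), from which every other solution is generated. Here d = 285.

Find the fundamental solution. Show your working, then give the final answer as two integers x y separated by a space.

√285 → a₀=16, period (1,7,2,7,1,32); ℓ=6 even so k=5
a_0=16:  p_0=16·1+0=16,  q_0=16·0+1=1
a_1=1:  p_1=1·16+1=17,  q_1=1·1+0=1
…
a_4=7:  p_4=7·287+135=2144,  q_4=7·17+8=127
a_5=1:  p_5=1·2144+287=2431,  q_5=1·127+17=144
(x₁, y₁) = (2431, 144);  2431² − 285·144² = 1 ✓

2431 144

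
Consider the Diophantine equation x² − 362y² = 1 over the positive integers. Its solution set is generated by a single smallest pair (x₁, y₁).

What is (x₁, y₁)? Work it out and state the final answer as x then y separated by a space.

[19; 38] for √362; ℓ=1 ⇒ convergent index 1
step 0: (19, 1)  from 19·(1,0) + (0,1)
step 1: (723, 38)  from 38·(19,1) + (1,0)
(x₁, y₁) = (723, 38);  723² − 362·38² = 1 ✓

723 38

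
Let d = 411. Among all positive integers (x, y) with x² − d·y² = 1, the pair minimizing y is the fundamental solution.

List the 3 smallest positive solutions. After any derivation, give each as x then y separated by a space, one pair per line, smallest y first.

d=411: √d = [20; 3,1,1,1,19,1,1,1,3,40] (ℓ=10, even), read p_9/q_9
i=0: a=20 ⇒ p=20, q=1
i=1: a=3 ⇒ p=61, q=3
…
i=3: a=1 ⇒ p=142, q=7
…
i=6: a=1 ⇒ p=4602, q=227
…
i=8: a=1 ⇒ p=13583, q=670
i=9: a=3 ⇒ p=49730, q=2453
(x₁, y₁) = (49730, 2453);  49730² − 411·2453² = 1 ✓
k=2:  x_2 = 49730·49730+411·2453·2453 = 4946145799,  y_2 = 49730·2453+2453·49730 = 243975380
k=3:  x_3 = 49730·4946145799+411·2453·243975380 = 491943661118810,  y_3 = 49730·243975380+2453·4946145799 = 24265791292347

49730 2453
4946145799 243975380
491943661118810 24265791292347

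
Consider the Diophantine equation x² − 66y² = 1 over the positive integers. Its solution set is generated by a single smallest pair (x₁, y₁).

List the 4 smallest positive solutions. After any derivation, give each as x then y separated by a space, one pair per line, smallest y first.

65 8
8449 1040
1098305 135192
142771201 17573920

[8; 8,16] for √66; ℓ=2 ⇒ convergent index 1
a_0=8:  p_0=8·1+0=8,  q_0=8·0+1=1
a_1=8:  p_1=8·8+1=65,  q_1=8·1+0=8
fundamental: x₁=65, y₁=8  (since 4225 − 66·64 = 1)
n=2: (65,8)∘(65,8) = (65·65+66·8·8, 65·8+8·65) = (8449,1040)
n=3: (8449,1040)∘(65,8) = (65·8449+66·8·1040, 65·1040+8·8449) = (1098305,135192)
n=4: (1098305,135192)∘(65,8) = (65·1098305+66·8·135192, 65·135192+8·1098305) = (142771201,17573920)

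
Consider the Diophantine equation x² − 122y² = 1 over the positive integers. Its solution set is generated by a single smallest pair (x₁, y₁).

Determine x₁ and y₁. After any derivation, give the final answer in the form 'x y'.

[11; 22] for √122; ℓ=1 ⇒ convergent index 1
step 0: (11, 1)  from 11·(1,0) + (0,1)
step 1: (243, 22)  from 22·(11,1) + (1,0)
(x₁, y₁) = (243, 22);  243² − 122·22² = 1 ✓

243 22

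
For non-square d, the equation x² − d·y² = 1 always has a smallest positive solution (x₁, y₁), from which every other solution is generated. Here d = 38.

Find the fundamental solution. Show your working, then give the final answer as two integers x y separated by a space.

√38 → a₀=6, period (6,12); ℓ=2 even so k=1
i=0: a=6 ⇒ p=6, q=1
i=1: a=6 ⇒ p=37, q=6
(x₁, y₁) = (37, 6);  37² − 38·6² = 1 ✓

37 6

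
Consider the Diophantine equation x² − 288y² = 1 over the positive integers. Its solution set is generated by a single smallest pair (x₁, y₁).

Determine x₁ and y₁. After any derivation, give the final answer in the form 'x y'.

d=288: √d = [16; 1,32] (ℓ=2, even), read p_1/q_1
i=0: a=16 ⇒ p=16, q=1
i=1: a=1 ⇒ p=17, q=1
→ (17, 1).  Check: 17²=289, 288·1²=288, difference 1.

17 1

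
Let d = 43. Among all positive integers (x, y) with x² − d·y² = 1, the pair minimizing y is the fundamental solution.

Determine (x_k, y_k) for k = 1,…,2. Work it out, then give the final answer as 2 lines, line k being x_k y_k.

√43 = [6; 1,1,3,1,5,1,3,1,1,12, …], period ℓ=10 (even) → k=9
i=0: a=6 ⇒ p=6, q=1
…
i=3: a=3 ⇒ p=46, q=7
i=4: a=1 ⇒ p=59, q=9
…
i=6: a=1 ⇒ p=400, q=61
…
i=8: a=1 ⇒ p=1941, q=296
i=9: a=1 ⇒ p=3482, q=531
→ (3482, 531).  Check: 3482²=12124324, 43·531²=12124323, difference 1.
k=2:  x_2 = 3482·3482+43·531·531 = 24248647,  y_2 = 3482·531+531·3482 = 3697884

3482 531
24248647 3697884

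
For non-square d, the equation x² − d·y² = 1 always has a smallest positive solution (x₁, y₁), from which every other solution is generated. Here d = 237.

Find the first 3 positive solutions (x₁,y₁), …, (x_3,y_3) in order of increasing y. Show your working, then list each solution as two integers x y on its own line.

228151 14820
104105757601 6762395640
47503665404623351 3085694655308460

√237 = [15; 2,1,1,7,10,7,1,1,2,30, …], period ℓ=10 (even) → k=9
step 0: (15, 1)  from 15·(1,0) + (0,1)
…
step 2: (46, 3)  from 1·(31,2) + (15,1)
step 3: (77, 5)  from 1·(46,3) + (31,2)
step 4: (585, 38)  from 7·(77,5) + (46,3)
step 5: (5927, 385)  from 10·(585,38) + (77,5)
step 6: (42074, 2733)  from 7·(5927,385) + (585,38)
step 7: (48001, 3118)  from 1·(42074,2733) + (5927,385)
step 8: (90075, 5851)  from 1·(48001,3118) + (42074,2733)
step 9: (228151, 14820)  from 2·(90075,5851) + (48001,3118)
→ (228151, 14820).  Check: 228151²=52052878801, 237·14820²=52052878800, difference 1.
n=2: (228151,14820)∘(228151,14820) = (228151·228151+237·14820·14820, 228151·14820+14820·228151) = (104105757601,6762395640)
n=3: (104105757601,6762395640)∘(228151,14820) = (228151·104105757601+237·14820·6762395640, 228151·6762395640+14820·104105757601) = (47503665404623351,3085694655308460)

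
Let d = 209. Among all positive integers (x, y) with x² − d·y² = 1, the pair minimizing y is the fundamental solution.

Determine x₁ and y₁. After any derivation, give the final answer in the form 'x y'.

[14; 2,5,3,2,3,5,2,28] for √209; ℓ=8 ⇒ convergent index 7
i=0: a=14 ⇒ p=14, q=1
…
i=2: a=5 ⇒ p=159, q=11
…
i=5: a=3 ⇒ p=4019, q=278
i=6: a=5 ⇒ p=21266, q=1471
i=7: a=2 ⇒ p=46551, q=3220
(x₁, y₁) = (46551, 3220);  46551² − 209·3220² = 1 ✓

46551 3220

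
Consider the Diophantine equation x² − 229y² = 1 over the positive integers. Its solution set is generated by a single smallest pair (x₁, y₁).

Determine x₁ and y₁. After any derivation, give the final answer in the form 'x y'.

5848201 386460

[15; 7,1,1,7,30] for √229; ℓ=5 ⇒ convergent index 9
k=0  a_k=15  p_k/q_k = 15/1
k=1  a_k=7  p_k/q_k = 106/7
k=2  a_k=1  p_k/q_k = 121/8
k=3  a_k=1  p_k/q_k = 227/15
…
k=5  a_k=30  p_k/q_k = 51527/3405
k=6  a_k=7  p_k/q_k = 362399/23948
k=7  a_k=1  p_k/q_k = 413926/27353
k=8  a_k=1  p_k/q_k = 776325/51301
k=9  a_k=7  p_k/q_k = 5848201/386460
→ (5848201, 386460).  Check: 5848201²=34201454936401, 229·386460²=34201454936400, difference 1.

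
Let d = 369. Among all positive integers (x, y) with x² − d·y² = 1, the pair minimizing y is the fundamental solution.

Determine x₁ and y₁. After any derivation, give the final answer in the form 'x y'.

√369 = [19; 4,1,3,2,7,4,7,2,3,1,4,38, …], period ℓ=12 (even) → k=11
step 0: (19, 1)  from 19·(1,0) + (0,1)
step 1: (77, 4)  from 4·(19,1) + (1,0)
…
step 4: (826, 43)  from 2·(365,19) + (96,5)
step 5: (6147, 320)  from 7·(826,43) + (365,19)
…
step 8: (393504, 20485)  from 2·(184045,9581) + (25414,1323)
…
step 10: (1758061, 91521)  from 1·(1364557,71036) + (393504,20485)
step 11: (8396801, 437120)  from 4·(1758061,91521) + (1364557,71036)
fundamental: x₁=8396801, y₁=437120  (since 70506267033601 − 369·191073894400 = 1)

8396801 437120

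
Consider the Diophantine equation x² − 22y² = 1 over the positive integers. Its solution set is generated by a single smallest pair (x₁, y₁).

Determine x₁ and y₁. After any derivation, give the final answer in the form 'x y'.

√22 → a₀=4, period (1,2,4,2,1,8); ℓ=6 even so k=5
i=0: a=4 ⇒ p=4, q=1
i=1: a=1 ⇒ p=5, q=1
…
i=4: a=2 ⇒ p=136, q=29
i=5: a=1 ⇒ p=197, q=42
(x₁, y₁) = (197, 42);  197² − 22·42² = 1 ✓

197 42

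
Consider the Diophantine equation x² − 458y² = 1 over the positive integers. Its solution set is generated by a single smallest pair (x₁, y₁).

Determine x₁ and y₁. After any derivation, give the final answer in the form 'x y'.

22899 1070

√458 = [21; 2,2,42, …], period ℓ=3 (odd) → k=5
i=0: a=21 ⇒ p=21, q=1
…
i=3: a=42 ⇒ p=4537, q=212
i=4: a=2 ⇒ p=9181, q=429
i=5: a=2 ⇒ p=22899, q=1070
→ (22899, 1070).  Check: 22899²=524364201, 458·1070²=524364200, difference 1.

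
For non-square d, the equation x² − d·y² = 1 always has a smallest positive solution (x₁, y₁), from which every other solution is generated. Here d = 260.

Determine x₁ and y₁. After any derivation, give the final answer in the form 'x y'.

129 8

√260 = [16; 8,32, …], period ℓ=2 (even) → k=1
k=0  a_k=16  p_k/q_k = 16/1
k=1  a_k=8  p_k/q_k = 129/8
→ (129, 8).  Check: 129²=16641, 260·8²=16640, difference 1.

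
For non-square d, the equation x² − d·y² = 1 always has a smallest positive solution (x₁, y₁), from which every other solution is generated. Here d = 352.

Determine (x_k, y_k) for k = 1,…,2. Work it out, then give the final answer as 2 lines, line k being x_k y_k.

√352 → a₀=18, period (1,3,5,9,5,3,1,36); ℓ=8 even so k=7
k=0  a_k=18  p_k/q_k = 18/1
…
k=2  a_k=3  p_k/q_k = 75/4
…
k=6  a_k=3  p_k/q_k = 59118/3151
k=7  a_k=1  p_k/q_k = 77617/4137
fundamental: x₁=77617, y₁=4137  (since 6024398689 − 352·17114769 = 1)
n=2: (77617,4137)∘(77617,4137) = (77617·77617+352·4137·4137, 77617·4137+4137·77617) = (12048797377,642203058)

77617 4137
12048797377 642203058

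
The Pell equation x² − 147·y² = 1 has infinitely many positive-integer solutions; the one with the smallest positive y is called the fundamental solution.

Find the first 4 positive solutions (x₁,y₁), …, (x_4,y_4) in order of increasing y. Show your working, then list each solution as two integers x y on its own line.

97 8
18817 1552
3650401 301080
708158977 58407968

√147 = [12; 8,24, …], period ℓ=2 (even) → k=1
step 0: (12, 1)  from 12·(1,0) + (0,1)
step 1: (97, 8)  from 8·(12,1) + (1,0)
fundamental: x₁=97, y₁=8  (since 9409 − 147·64 = 1)
n=2: (97,8)∘(97,8) = (97·97+147·8·8, 97·8+8·97) = (18817,1552)
n=3: (18817,1552)∘(97,8) = (97·18817+147·8·1552, 97·1552+8·18817) = (3650401,301080)
n=4: (3650401,301080)∘(97,8) = (97·3650401+147·8·301080, 97·301080+8·3650401) = (708158977,58407968)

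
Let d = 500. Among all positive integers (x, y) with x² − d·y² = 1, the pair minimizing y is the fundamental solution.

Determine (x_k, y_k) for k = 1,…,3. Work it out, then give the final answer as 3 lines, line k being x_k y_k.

[22; 2,1,3,2,1,…,1,2,44] for √500; ℓ=14 ⇒ convergent index 13
k=0  a_k=22  p_k/q_k = 22/1
…
k=3  a_k=3  p_k/q_k = 246/11
…
k=9  a_k=1  p_k/q_k = 30254/1353
k=10  a_k=2  p_k/q_k = 76317/3413
…
k=12  a_k=1  p_k/q_k = 335522/15005
k=13  a_k=2  p_k/q_k = 930249/41602
→ (930249, 41602).  Check: 930249²=865363202001, 500·41602²=865363202000, difference 1.
(930249+41602√500)^2 = 1730726404001 + 77400437796√500
(930249+41602√500)^3 = 3220013013190122249 + 144003359718540806√500

930249 41602
1730726404001 77400437796
3220013013190122249 144003359718540806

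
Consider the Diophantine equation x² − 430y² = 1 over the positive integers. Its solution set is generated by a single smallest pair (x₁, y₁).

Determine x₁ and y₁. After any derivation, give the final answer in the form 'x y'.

√430 = [20; 1,2,1,3,1,…,2,1,40, …], period ℓ=14 (even) → k=13
a_0=20:  p_0=20·1+0=20,  q_0=20·0+1=1
…
a_3=1:  p_3=1·62+21=83,  q_3=1·3+1=4
a_4=3:  p_4=3·83+62=311,  q_4=3·4+3=15
…
a_6=6:  p_6=6·394+311=2675,  q_6=6·19+15=129
…
a_9=1:  p_9=1·133439+21794=155233,  q_9=1·6435+1051=7486
…
a_12=2:  p_12=2·754371+599138=2107880,  q_12=2·36379+28893=101651
a_13=1:  p_13=1·2107880+754371=2862251,  q_13=1·101651+36379=138030
(x₁, y₁) = (2862251, 138030);  2862251² − 430·138030² = 1 ✓

2862251 138030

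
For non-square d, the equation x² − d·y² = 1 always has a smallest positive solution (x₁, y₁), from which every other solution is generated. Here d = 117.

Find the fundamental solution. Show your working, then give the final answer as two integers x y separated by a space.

√117 → a₀=10, period (1,4,2,4,1,20); ℓ=6 even so k=5
i=0: a=10 ⇒ p=10, q=1
…
i=2: a=4 ⇒ p=54, q=5
i=3: a=2 ⇒ p=119, q=11
i=4: a=4 ⇒ p=530, q=49
i=5: a=1 ⇒ p=649, q=60
→ (649, 60).  Check: 649²=421201, 117·60²=421200, difference 1.

649 60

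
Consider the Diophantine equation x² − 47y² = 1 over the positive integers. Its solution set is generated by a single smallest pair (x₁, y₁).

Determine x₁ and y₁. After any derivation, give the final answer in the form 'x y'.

√47 = [6; 1,5,1,12, …], period ℓ=4 (even) → k=3
i=0: a=6 ⇒ p=6, q=1
…
i=2: a=5 ⇒ p=41, q=6
i=3: a=1 ⇒ p=48, q=7
(x₁, y₁) = (48, 7);  48² − 47·7² = 1 ✓

48 7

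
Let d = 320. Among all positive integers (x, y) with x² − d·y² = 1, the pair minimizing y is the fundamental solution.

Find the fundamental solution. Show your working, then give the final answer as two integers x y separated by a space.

161 9

√320 = [17; 1,7,1,34, …], period ℓ=4 (even) → k=3
k=0  a_k=17  p_k/q_k = 17/1
…
k=2  a_k=7  p_k/q_k = 143/8
k=3  a_k=1  p_k/q_k = 161/9
→ (161, 9).  Check: 161²=25921, 320·9²=25920, difference 1.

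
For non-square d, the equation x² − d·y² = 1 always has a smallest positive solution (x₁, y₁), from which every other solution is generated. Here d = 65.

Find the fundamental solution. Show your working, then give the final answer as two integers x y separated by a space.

√65 = [8; 16, …], period ℓ=1 (odd) → k=1
i=0: a=8 ⇒ p=8, q=1
i=1: a=16 ⇒ p=129, q=16
fundamental: x₁=129, y₁=16  (since 16641 − 65·256 = 1)

129 16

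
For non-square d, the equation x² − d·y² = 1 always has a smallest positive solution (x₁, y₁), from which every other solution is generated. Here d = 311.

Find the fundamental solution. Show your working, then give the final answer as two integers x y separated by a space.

16883880 957397

√311 = [17; 1,1,1,2,1,…,1,1,34, …], period ℓ=16 (even) → k=15
k=0  a_k=17  p_k/q_k = 17/1
k=1  a_k=1  p_k/q_k = 18/1
k=2  a_k=1  p_k/q_k = 35/2
…
k=4  a_k=2  p_k/q_k = 141/8
k=5  a_k=1  p_k/q_k = 194/11
k=6  a_k=6  p_k/q_k = 1305/74
k=7  a_k=3  p_k/q_k = 4109/233
k=8  a_k=17  p_k/q_k = 71158/4035
k=9  a_k=3  p_k/q_k = 217583/12338
k=10  a_k=6  p_k/q_k = 1376656/78063
…
k=12  a_k=2  p_k/q_k = 4565134/258865
…
k=14  a_k=1  p_k/q_k = 10724507/608131
k=15  a_k=1  p_k/q_k = 16883880/957397
fundamental: x₁=16883880, y₁=957397  (since 285065403854400 − 311·916609015609 = 1)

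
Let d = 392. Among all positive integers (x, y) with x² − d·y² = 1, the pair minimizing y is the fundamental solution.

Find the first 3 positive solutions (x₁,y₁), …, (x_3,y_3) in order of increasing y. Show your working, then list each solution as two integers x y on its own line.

99 5
19601 990
3880899 196015

√392 = [19; 1,3,1,38, …], period ℓ=4 (even) → k=3
k=0  a_k=19  p_k/q_k = 19/1
k=1  a_k=1  p_k/q_k = 20/1
k=2  a_k=3  p_k/q_k = 79/4
k=3  a_k=1  p_k/q_k = 99/5
fundamental: x₁=99, y₁=5  (since 9801 − 392·25 = 1)
(99+5√392)^2 = 19601 + 990√392
(99+5√392)^3 = 3880899 + 196015√392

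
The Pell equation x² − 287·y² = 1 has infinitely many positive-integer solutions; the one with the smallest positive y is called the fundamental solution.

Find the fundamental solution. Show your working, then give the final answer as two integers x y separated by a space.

288 17

√287 = [16; 1,15,1,32, …], period ℓ=4 (even) → k=3
k=0  a_k=16  p_k/q_k = 16/1
…
k=2  a_k=15  p_k/q_k = 271/16
k=3  a_k=1  p_k/q_k = 288/17
fundamental: x₁=288, y₁=17  (since 82944 − 287·289 = 1)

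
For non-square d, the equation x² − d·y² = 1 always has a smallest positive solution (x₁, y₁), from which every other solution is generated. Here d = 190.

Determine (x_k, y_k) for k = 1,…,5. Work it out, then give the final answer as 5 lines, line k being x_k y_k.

52021 3774
5412368881 392654508
563113683064981 40852560317562
58587473808034384321 4250382080167131096
6095557949372399730460501 442218252343896093172470

√190 = [13; 1,3,1,1,1,…,3,1,26, …], period ℓ=14 (even) → k=13
i=0: a=13 ⇒ p=13, q=1
…
i=2: a=3 ⇒ p=55, q=4
i=3: a=1 ⇒ p=69, q=5
…
i=5: a=1 ⇒ p=193, q=14
i=6: a=2 ⇒ p=510, q=37
…
i=8: a=2 ⇒ p=2936, q=213
i=9: a=1 ⇒ p=4149, q=301
i=10: a=1 ⇒ p=7085, q=514
…
i=12: a=3 ⇒ p=40787, q=2959
i=13: a=1 ⇒ p=52021, q=3774
(x₁, y₁) = (52021, 3774);  52021² − 190·3774² = 1 ✓
k=2:  x_2 = 52021·52021+190·3774·3774 = 5412368881,  y_2 = 52021·3774+3774·52021 = 392654508
k=3:  x_3 = 52021·5412368881+190·3774·392654508 = 563113683064981,  y_3 = 52021·392654508+3774·5412368881 = 40852560317562
k=4:  x_4 = 52021·563113683064981+190·3774·40852560317562 = 58587473808034384321,  y_4 = 52021·40852560317562+3774·563113683064981 = 4250382080167131096
k=5:  x_5 = 52021·58587473808034384321+190·3774·4250382080167131096 = 6095557949372399730460501,  y_5 = 52021·4250382080167131096+3774·58587473808034384321 = 442218252343896093172470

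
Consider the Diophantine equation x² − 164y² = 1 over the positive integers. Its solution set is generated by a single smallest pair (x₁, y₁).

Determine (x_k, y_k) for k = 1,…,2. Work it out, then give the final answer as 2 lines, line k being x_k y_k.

2049 160
8396801 655680

√164 → a₀=12, period (1,4,6,4,1,24); ℓ=6 even so k=5
i=0: a=12 ⇒ p=12, q=1
…
i=3: a=6 ⇒ p=397, q=31
i=4: a=4 ⇒ p=1652, q=129
i=5: a=1 ⇒ p=2049, q=160
→ (2049, 160).  Check: 2049²=4198401, 164·160²=4198400, difference 1.
n=2: (2049,160)∘(2049,160) = (2049·2049+164·160·160, 2049·160+160·2049) = (8396801,655680)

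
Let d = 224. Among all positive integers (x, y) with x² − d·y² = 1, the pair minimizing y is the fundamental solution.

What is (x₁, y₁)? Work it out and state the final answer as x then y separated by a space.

15 1

√224 = [14; 1,28, …], period ℓ=2 (even) → k=1
k=0  a_k=14  p_k/q_k = 14/1
k=1  a_k=1  p_k/q_k = 15/1
→ (15, 1).  Check: 15²=225, 224·1²=224, difference 1.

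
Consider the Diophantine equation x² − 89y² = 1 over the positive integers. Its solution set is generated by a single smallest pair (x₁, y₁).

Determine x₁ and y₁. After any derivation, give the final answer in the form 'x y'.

[9; 2,3,3,2,18] for √89; ℓ=5 ⇒ convergent index 9
k=0  a_k=9  p_k/q_k = 9/1
…
k=2  a_k=3  p_k/q_k = 66/7
…
k=4  a_k=2  p_k/q_k = 500/53
…
k=6  a_k=2  p_k/q_k = 18934/2007
k=7  a_k=3  p_k/q_k = 66019/6998
k=8  a_k=3  p_k/q_k = 216991/23001
k=9  a_k=2  p_k/q_k = 500001/53000
(x₁, y₁) = (500001, 53000);  500001² − 89·53000² = 1 ✓

500001 53000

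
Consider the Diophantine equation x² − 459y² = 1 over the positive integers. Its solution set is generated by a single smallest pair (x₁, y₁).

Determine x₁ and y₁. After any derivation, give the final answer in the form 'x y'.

[21; 2,2,1,4,21,4,1,2,2,42] for √459; ℓ=10 ⇒ convergent index 9
a_0=21:  p_0=21·1+0=21,  q_0=21·0+1=1
a_1=2:  p_1=2·21+1=43,  q_1=2·1+0=2
a_2=2:  p_2=2·43+21=107,  q_2=2·2+1=5
…
a_6=4:  p_6=4·14997+707=60695,  q_6=4·700+33=2833
a_7=1:  p_7=1·60695+14997=75692,  q_7=1·2833+700=3533
a_8=2:  p_8=2·75692+60695=212079,  q_8=2·3533+2833=9899
a_9=2:  p_9=2·212079+75692=499850,  q_9=2·9899+3533=23331
→ (499850, 23331).  Check: 499850²=249850022500, 459·23331²=249850022499, difference 1.

499850 23331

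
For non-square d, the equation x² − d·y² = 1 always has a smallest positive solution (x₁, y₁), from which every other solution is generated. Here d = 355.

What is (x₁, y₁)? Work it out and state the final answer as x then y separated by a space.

d=355: √d = [18; 1,5,3,3,1,6,1,3,3,5,1,36] (ℓ=12, even), read p_11/q_11
i=0: a=18 ⇒ p=18, q=1
i=1: a=1 ⇒ p=19, q=1
i=2: a=5 ⇒ p=113, q=6
…
i=4: a=3 ⇒ p=1187, q=63
…
i=8: a=3 ⇒ p=46463, q=2466
…
i=10: a=5 ⇒ p=803418, q=42641
i=11: a=1 ⇒ p=954809, q=50676
(x₁, y₁) = (954809, 50676);  954809² − 355·50676² = 1 ✓

954809 50676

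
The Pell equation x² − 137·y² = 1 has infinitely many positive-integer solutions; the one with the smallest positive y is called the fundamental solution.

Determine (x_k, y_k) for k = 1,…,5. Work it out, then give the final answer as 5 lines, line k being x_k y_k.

d=137: √d = [11; 1,2,2,1,1,2,2,1,22] (ℓ=9, odd), read p_17/q_17
i=0: a=11 ⇒ p=11, q=1
i=1: a=1 ⇒ p=12, q=1
i=2: a=2 ⇒ p=35, q=3
i=3: a=2 ⇒ p=82, q=7
…
i=5: a=1 ⇒ p=199, q=17
…
i=7: a=2 ⇒ p=1229, q=105
i=8: a=1 ⇒ p=1744, q=149
…
i=11: a=2 ⇒ p=122279, q=10447
i=12: a=2 ⇒ p=285899, q=24426
…
i=14: a=1 ⇒ p=694077, q=59299
…
i=16: a=2 ⇒ p=4286741, q=366241
i=17: a=1 ⇒ p=6083073, q=519712
fundamental: x₁=6083073, y₁=519712  (since 37003777123329 − 137·270100562944 = 1)
k=2:  x_2 = 6083073·6083073+137·519712·519712 = 74007554246657,  y_2 = 6083073·519712+519712·6083073 = 6322892069952
k=3:  x_3 = 6083073·74007554246657+137·519712·6322892069952 = 900386710067742990849,  y_3 = 6083073·6322892069952+519712·74007554246657 = 76925228065277725280
k=4:  x_4 = 6083073·900386710067742990849+137·519712·76925228065277725280 = 10954236171143757109591351297,  y_4 = 6083073·76925228065277725280+519712·900386710067742990849 = 935883555725460013412300928
k=5:  x_5 = 6083073·10954236171143757109591351297+137·519712·935883555725460013412300928 = 133270836576615035597116312473600513,  y_5 = 6083073·935883555725460013412300928+519712·10954236171143757109591351297 = 11386095977955005515107946008258208

6083073 519712
74007554246657 6322892069952
900386710067742990849 76925228065277725280
10954236171143757109591351297 935883555725460013412300928
133270836576615035597116312473600513 11386095977955005515107946008258208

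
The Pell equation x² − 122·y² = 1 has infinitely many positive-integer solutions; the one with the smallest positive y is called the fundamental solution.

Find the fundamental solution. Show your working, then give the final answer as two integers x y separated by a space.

243 22

√122 = [11; 22, …], period ℓ=1 (odd) → k=1
a_0=11:  p_0=11·1+0=11,  q_0=11·0+1=1
a_1=22:  p_1=22·11+1=243,  q_1=22·1+0=22
→ (243, 22).  Check: 243²=59049, 122·22²=59048, difference 1.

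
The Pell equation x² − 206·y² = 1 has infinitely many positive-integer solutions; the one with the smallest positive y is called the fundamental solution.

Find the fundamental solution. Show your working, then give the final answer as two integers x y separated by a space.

59535 4148

√206 → a₀=14, period (2,1,5,14,5,1,2,28); ℓ=8 even so k=7
a_0=14:  p_0=14·1+0=14,  q_0=14·0+1=1
a_1=2:  p_1=2·14+1=29,  q_1=2·1+0=2
…
a_3=5:  p_3=5·43+29=244,  q_3=5·3+2=17
…
a_6=1:  p_6=1·17539+3459=20998,  q_6=1·1222+241=1463
a_7=2:  p_7=2·20998+17539=59535,  q_7=2·1463+1222=4148
(x₁, y₁) = (59535, 4148);  59535² − 206·4148² = 1 ✓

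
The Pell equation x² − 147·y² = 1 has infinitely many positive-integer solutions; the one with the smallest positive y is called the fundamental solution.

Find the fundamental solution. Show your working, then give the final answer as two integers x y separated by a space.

d=147: √d = [12; 8,24] (ℓ=2, even), read p_1/q_1
i=0: a=12 ⇒ p=12, q=1
i=1: a=8 ⇒ p=97, q=8
fundamental: x₁=97, y₁=8  (since 9409 − 147·64 = 1)

97 8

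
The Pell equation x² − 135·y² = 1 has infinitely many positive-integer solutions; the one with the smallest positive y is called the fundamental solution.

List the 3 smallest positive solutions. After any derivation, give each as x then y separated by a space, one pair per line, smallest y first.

244 21
119071 10248
58106404 5001003

√135 = [11; 1,1,1,1,1,1,1,22, …], period ℓ=8 (even) → k=7
a_0=11:  p_0=11·1+0=11,  q_0=11·0+1=1
a_1=1:  p_1=1·11+1=12,  q_1=1·1+0=1
…
a_6=1:  p_6=1·93+58=151,  q_6=1·8+5=13
a_7=1:  p_7=1·151+93=244,  q_7=1·13+8=21
(x₁, y₁) = (244, 21);  244² − 135·21² = 1 ✓
(x_2, y_2) = (244·244 + 135·21·21, 244·21 + 21·244) = (119071, 10248)
(x_3, y_3) = (244·119071 + 135·21·10248, 244·10248 + 21·119071) = (58106404, 5001003)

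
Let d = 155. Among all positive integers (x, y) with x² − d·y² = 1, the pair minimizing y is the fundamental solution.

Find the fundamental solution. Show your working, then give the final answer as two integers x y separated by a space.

√155 → a₀=12, period (2,4,2,24); ℓ=4 even so k=3
a_0=12:  p_0=12·1+0=12,  q_0=12·0+1=1
a_1=2:  p_1=2·12+1=25,  q_1=2·1+0=2
a_2=4:  p_2=4·25+12=112,  q_2=4·2+1=9
a_3=2:  p_3=2·112+25=249,  q_3=2·9+2=20
→ (249, 20).  Check: 249²=62001, 155·20²=62000, difference 1.

249 20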